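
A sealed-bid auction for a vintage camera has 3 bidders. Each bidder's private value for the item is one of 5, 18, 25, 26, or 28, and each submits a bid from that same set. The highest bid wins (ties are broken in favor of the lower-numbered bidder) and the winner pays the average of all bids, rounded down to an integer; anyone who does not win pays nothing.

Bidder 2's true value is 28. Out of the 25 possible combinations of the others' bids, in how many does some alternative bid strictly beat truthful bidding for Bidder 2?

Others bid (5, 5): truth gives 16; bid 18 gives 19 > 16. Violating.
Others bid (5, 18): truth gives 11; bid 18 gives 15 > 11. Violating.
Others bid (5, 25): truth gives 9; bid 25 gives 10 > 9. Violating.
Others bid (18, 5): truth gives 11; bid 25 gives 12 > 11. Violating.
Others bid (5, 26): truth gives 9; no alternative beats it.
Others bid (5, 28): truth gives 8; no alternative beats it.
(Checking all 25 profiles: 10 have a profitable deviation, 15 do not.)

10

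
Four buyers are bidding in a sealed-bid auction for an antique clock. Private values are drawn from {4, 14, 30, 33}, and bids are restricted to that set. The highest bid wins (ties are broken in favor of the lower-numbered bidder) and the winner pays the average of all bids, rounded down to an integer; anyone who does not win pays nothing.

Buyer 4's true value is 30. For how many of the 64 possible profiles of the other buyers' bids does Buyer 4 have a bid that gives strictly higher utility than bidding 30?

19

Others bid (4, 4, 4): truth gives 20; bid 14 gives 24 > 20. Violating.
Others bid (4, 4, 30): truth gives 0; bid 33 gives 13 > 0. Violating.
Others bid (4, 14, 30): truth gives 0; bid 33 gives 10 > 0. Violating.
Others bid (4, 30, 4): truth gives 0; bid 33 gives 13 > 0. Violating.
Others bid (4, 4, 14): truth gives 17; no alternative beats it.
Others bid (4, 4, 33): truth gives 0; no alternative beats it.
(Checking all 64 profiles: 19 have a profitable deviation, 45 do not.)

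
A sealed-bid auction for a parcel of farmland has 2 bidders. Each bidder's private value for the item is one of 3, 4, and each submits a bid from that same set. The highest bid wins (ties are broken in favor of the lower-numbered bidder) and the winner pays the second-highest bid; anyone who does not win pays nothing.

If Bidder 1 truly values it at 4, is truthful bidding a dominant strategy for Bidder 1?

Check each profile of the others' bids and compare truth against every alternative bid.
Others bid (3): truth gives 1, best alternative gives 1.
Others bid (4): truth gives 0, best alternative gives 0.
In every case the truthful bid is at least as good as any alternative, so it is a dominant strategy.

Yes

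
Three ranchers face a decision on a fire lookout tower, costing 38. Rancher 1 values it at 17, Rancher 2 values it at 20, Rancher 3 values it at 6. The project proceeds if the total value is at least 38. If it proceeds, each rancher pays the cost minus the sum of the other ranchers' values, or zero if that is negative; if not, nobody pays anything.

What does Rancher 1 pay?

12

Total value 43 ≥ cost 38, so the project is built.
The other ranchers' values sum to 26.
Cost minus that sum is 38 - 26 = 12.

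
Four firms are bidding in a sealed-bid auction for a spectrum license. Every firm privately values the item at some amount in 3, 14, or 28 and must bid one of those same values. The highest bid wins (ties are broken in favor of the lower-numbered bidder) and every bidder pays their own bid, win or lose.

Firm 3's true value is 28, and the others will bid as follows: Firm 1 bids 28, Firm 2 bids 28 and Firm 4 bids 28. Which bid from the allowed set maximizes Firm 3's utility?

3

Bid 3: loses but pays 3, utility -3.
Bid 14: loses but pays 14, utility -14.
Bid 28: loses but pays 28, utility -28.
The best choice is 3 with utility -3.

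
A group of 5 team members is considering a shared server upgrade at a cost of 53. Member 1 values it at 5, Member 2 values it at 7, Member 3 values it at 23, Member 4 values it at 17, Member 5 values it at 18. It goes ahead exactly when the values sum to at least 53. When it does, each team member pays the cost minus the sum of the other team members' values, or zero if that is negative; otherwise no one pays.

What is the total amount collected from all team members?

Total value 70 ≥ cost 53, so it is built.
Member 1: others sum to 65; max(0, 53 - 65) = 0.
Member 2: others sum to 63; max(0, 53 - 63) = 0.
Member 3: others sum to 47; max(0, 53 - 47) = 6.
Member 4: others sum to 53; max(0, 53 - 53) = 0.
Member 5: others sum to 52; max(0, 53 - 52) = 1.
Total collected = 0 + 0 + 6 + 0 + 1 = 7.

7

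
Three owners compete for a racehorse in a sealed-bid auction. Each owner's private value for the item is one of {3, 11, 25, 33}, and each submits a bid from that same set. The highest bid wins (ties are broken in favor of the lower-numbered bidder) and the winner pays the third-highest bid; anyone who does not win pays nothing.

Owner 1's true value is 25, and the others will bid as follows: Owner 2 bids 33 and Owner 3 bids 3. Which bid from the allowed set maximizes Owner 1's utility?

33

Bid 3: loses, pays 0, utility 0.
Bid 11: loses, pays 0, utility 0.
Bid 25: loses, pays 0, utility 0.
Bid 33: wins, pays 3, utility 25 - 3 = 22.
The best choice is 33 with utility 22.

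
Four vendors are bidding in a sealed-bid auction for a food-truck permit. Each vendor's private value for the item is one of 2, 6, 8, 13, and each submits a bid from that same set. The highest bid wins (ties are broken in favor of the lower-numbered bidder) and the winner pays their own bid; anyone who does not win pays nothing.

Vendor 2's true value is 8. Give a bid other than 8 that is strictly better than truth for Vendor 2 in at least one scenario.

Suppose Vendor 1 bids 2, Vendor 3 bids 2 and Vendor 4 bids 2.
Bid 8: wins, pays 8, utility 8 - 8 = 0.
Bid 6: wins, pays 6, utility 8 - 6 = 2.
So bidding 6 beats truth here (2 > 0).

6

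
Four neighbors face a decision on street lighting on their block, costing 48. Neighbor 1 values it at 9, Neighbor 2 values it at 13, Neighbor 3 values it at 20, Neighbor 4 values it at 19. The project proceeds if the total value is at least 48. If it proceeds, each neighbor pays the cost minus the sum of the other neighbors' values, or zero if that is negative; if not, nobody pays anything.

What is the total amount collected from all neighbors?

Total value 61 ≥ cost 48, so it is built.
Neighbor 1: others sum to 52; max(0, 48 - 52) = 0.
Neighbor 2: others sum to 48; max(0, 48 - 48) = 0.
Neighbor 3: others sum to 41; max(0, 48 - 41) = 7.
Neighbor 4: others sum to 42; max(0, 48 - 42) = 6.
Total collected = 0 + 0 + 7 + 6 = 13.

13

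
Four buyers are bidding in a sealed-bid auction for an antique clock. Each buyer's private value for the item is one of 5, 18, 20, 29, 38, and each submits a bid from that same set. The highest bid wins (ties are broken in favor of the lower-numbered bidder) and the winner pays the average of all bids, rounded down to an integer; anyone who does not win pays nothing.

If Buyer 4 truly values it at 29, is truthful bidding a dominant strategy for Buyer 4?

No

Consider the case where Buyer 1 bids 5, Buyer 2 bids 5 and Buyer 3 bids 5.
Truthful bid 29: wins, pays 11, utility 29 - 11 = 18.
Bid 18 instead: wins, pays 8, utility 29 - 8 = 21.
Since 21 > 18, bidding 18 is strictly better here, so truthful bidding is not dominant.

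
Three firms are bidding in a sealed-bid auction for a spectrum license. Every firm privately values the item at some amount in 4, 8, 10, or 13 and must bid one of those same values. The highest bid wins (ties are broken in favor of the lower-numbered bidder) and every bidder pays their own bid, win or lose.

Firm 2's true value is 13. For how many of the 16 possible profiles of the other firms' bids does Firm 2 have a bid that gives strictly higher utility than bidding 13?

10

Others bid (4, 4): truth gives 0; bid 8 gives 5 > 0. Violating.
Others bid (4, 8): truth gives 0; bid 8 gives 5 > 0. Violating.
Others bid (4, 10): truth gives 0; bid 10 gives 3 > 0. Violating.
Others bid (8, 4): truth gives 0; bid 10 gives 3 > 0. Violating.
Others bid (4, 13): truth gives 0; no alternative beats it.
Others bid (8, 13): truth gives 0; no alternative beats it.
(Checking all 16 profiles: 10 have a profitable deviation, 6 do not.)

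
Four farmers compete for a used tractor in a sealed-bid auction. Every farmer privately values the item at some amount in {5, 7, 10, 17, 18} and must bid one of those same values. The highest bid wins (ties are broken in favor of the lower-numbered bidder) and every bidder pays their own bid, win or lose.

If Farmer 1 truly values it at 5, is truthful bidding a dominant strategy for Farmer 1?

No

Consider the case where Farmer 2 bids 5, Farmer 3 bids 5 and Farmer 4 bids 7.
Truthful bid 5: loses but pays 5, utility -5.
Bid 7 instead: wins, pays 7, utility 5 - 7 = -2.
Since -2 > -5, bidding 7 is strictly better here, so truthful bidding is not dominant.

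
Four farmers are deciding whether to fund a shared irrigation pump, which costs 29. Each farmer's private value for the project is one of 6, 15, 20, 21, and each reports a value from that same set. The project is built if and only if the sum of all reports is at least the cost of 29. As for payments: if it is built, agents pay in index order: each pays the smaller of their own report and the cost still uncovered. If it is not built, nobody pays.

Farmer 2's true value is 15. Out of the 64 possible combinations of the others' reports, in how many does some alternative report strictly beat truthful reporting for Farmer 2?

63

Others report (6, 6, 15): truth gives 0; report 6 gives 9 > 0. Violating.
Others report (6, 6, 20): truth gives 0; report 6 gives 9 > 0. Violating.
Others report (6, 6, 21): truth gives 0; report 6 gives 9 > 0. Violating.
Others report (6, 15, 6): truth gives 0; report 6 gives 9 > 0. Violating.
Others report (6, 6, 6): truth gives 0; no alternative beats it.
(Checking all 64 profiles: 63 have a profitable deviation, 1 does not.)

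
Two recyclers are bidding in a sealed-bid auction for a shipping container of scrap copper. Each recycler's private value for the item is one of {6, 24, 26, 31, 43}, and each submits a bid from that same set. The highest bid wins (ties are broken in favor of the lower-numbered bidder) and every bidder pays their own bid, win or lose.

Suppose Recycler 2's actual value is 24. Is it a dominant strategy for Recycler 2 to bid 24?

No

Consider the case where Recycler 1 bids 24.
Truthful bid 24: loses but pays 24, utility -24.
Bid 6 instead: loses but pays 6, utility -6.
Since -6 > -24, bidding 6 is strictly better here, so truthful bidding is not dominant.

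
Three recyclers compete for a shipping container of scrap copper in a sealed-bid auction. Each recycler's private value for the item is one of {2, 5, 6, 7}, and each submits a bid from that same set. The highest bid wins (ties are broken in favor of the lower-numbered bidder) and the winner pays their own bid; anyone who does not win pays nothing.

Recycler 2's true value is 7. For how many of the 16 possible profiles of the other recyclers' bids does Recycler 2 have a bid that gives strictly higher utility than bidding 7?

6

Others bid (2, 2): truth gives 0; bid 5 gives 2 > 0. Violating.
Others bid (2, 5): truth gives 0; bid 5 gives 2 > 0. Violating.
Others bid (2, 6): truth gives 0; bid 6 gives 1 > 0. Violating.
Others bid (5, 2): truth gives 0; bid 6 gives 1 > 0. Violating.
Others bid (2, 7): truth gives 0; no alternative beats it.
Others bid (5, 7): truth gives 0; no alternative beats it.
(Checking all 16 profiles: 6 have a profitable deviation, 10 do not.)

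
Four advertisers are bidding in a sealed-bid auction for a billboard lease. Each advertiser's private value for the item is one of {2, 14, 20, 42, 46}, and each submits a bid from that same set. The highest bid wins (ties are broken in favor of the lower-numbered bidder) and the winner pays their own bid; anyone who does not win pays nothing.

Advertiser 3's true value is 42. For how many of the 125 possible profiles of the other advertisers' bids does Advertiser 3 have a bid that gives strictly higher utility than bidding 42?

12

Others bid (2, 2, 2): truth gives 0; bid 14 gives 28 > 0. Violating.
Others bid (2, 2, 14): truth gives 0; bid 14 gives 28 > 0. Violating.
Others bid (2, 2, 20): truth gives 0; bid 20 gives 22 > 0. Violating.
Others bid (2, 14, 2): truth gives 0; bid 20 gives 22 > 0. Violating.
Others bid (2, 2, 42): truth gives 0; no alternative beats it.
Others bid (2, 2, 46): truth gives 0; no alternative beats it.
(Checking all 125 profiles: 12 have a profitable deviation, 113 do not.)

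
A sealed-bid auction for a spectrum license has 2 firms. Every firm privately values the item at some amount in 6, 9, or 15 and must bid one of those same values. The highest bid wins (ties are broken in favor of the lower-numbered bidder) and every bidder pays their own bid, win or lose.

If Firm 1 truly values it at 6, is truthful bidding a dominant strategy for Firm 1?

Consider the case where Firm 2 bids 9.
Truthful bid 6: loses but pays 6, utility -6.
Bid 9 instead: wins, pays 9, utility 6 - 9 = -3.
Since -3 > -6, bidding 9 is strictly better here, so truthful bidding is not dominant.

No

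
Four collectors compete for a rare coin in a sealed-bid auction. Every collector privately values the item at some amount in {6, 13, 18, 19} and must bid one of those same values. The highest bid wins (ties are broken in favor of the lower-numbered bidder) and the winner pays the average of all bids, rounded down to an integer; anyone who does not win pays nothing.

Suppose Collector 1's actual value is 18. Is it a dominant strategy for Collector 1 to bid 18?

Consider the case where Collector 2 bids 6, Collector 3 bids 6 and Collector 4 bids 6.
Truthful bid 18: wins, pays 9, utility 18 - 9 = 9.
Bid 6 instead: wins, pays 6, utility 18 - 6 = 12.
Since 12 > 9, bidding 6 is strictly better here, so truthful bidding is not dominant.

No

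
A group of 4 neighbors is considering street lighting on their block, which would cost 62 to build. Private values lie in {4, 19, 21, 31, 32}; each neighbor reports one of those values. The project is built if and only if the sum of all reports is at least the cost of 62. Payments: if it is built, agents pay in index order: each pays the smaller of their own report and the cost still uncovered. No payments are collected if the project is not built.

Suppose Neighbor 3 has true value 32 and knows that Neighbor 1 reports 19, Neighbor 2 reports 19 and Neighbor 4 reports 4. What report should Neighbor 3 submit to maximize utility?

Report 4: project not built, utility 0.
Report 19: project not built, utility 0.
Report 21: project built, pays 21, utility 32 - 21 = 11.
Report 31: project built, pays 24, utility 32 - 24 = 8.
Report 32: project built, pays 24, utility 32 - 24 = 8.
The best choice is 21 with utility 11.

21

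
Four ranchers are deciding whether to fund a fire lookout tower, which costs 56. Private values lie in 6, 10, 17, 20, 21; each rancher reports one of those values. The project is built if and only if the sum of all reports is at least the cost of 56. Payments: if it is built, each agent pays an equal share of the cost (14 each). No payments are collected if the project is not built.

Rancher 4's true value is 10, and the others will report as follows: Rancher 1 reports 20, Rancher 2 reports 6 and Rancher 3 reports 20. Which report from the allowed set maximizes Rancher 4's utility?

6

Report 6: project not built, utility 0.
Report 10: project built, pays 14, utility 10 - 14 = -4.
Report 17: project built, pays 14, utility 10 - 14 = -4.
Report 20: project built, pays 14, utility 10 - 14 = -4.
Report 21: project built, pays 14, utility 10 - 14 = -4.
The best choice is 6 with utility 0.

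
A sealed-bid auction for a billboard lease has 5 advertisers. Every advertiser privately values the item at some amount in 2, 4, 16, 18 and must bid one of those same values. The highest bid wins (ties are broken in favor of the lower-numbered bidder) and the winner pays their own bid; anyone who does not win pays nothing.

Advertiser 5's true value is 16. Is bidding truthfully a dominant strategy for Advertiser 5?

Consider the case where Advertiser 1 bids 2, Advertiser 2 bids 2, Advertiser 3 bids 2 and Advertiser 4 bids 2.
Truthful bid 16: wins, pays 16, utility 16 - 16 = 0.
Bid 4 instead: wins, pays 4, utility 16 - 4 = 12.
Since 12 > 0, bidding 4 is strictly better here, so truthful bidding is not dominant.

No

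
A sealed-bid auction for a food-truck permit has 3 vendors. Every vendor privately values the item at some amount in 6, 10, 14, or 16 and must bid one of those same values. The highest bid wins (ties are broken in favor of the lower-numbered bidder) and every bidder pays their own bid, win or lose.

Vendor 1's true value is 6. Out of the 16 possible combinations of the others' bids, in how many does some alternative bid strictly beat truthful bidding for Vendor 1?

Others bid (6, 10): truth gives -6; bid 10 gives -4 > -6. Violating.
Others bid (10, 6): truth gives -6; bid 10 gives -4 > -6. Violating.
Others bid (10, 10): truth gives -6; bid 10 gives -4 > -6. Violating.
Others bid (6, 6): truth gives 0; no alternative beats it.
Others bid (6, 14): truth gives -6; no alternative beats it.
(Checking all 16 profiles: 3 have a profitable deviation, 13 do not.)

3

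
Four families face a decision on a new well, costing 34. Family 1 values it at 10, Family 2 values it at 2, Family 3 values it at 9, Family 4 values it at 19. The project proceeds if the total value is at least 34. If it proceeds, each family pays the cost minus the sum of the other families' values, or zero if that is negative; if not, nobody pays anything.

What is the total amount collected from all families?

Total value 40 ≥ cost 34, so it is built.
Family 1: others sum to 30; max(0, 34 - 30) = 4.
Family 2: others sum to 38; max(0, 34 - 38) = 0.
Family 3: others sum to 31; max(0, 34 - 31) = 3.
Family 4: others sum to 21; max(0, 34 - 21) = 13.
Total collected = 4 + 0 + 3 + 13 = 20.

20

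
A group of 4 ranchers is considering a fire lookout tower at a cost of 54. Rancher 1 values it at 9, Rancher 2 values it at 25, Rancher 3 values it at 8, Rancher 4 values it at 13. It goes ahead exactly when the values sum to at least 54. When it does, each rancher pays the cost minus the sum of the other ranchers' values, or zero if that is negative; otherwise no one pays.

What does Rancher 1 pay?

8

Total value 55 ≥ cost 54, so the project is built.
The other ranchers' values sum to 46.
Cost minus that sum is 54 - 46 = 8.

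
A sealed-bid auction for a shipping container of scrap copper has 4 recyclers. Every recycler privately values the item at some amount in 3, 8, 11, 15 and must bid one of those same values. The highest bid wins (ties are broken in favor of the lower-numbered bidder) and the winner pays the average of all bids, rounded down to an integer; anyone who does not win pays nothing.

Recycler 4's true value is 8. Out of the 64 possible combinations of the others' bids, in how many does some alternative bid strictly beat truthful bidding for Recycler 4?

6

Others bid (3, 3, 8): truth gives 0; bid 11 gives 2 > 0. Violating.
Others bid (3, 8, 3): truth gives 0; bid 11 gives 2 > 0. Violating.
Others bid (3, 8, 8): truth gives 0; bid 11 gives 1 > 0. Violating.
Others bid (8, 3, 3): truth gives 0; bid 11 gives 2 > 0. Violating.
Others bid (3, 3, 3): truth gives 4; no alternative beats it.
Others bid (3, 3, 11): truth gives 0; no alternative beats it.
(Checking all 64 profiles: 6 have a profitable deviation, 58 do not.)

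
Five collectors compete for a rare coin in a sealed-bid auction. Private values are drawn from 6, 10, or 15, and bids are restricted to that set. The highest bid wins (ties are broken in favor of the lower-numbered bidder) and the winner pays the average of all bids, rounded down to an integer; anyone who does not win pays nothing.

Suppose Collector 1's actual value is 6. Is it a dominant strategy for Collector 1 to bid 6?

Check each profile of the others' bids and compare truth against every alternative bid.
Others bid (10, 10, 10, 10): truth gives 0, best alternative gives -4.
Others bid (6, 10, 10, 10): truth gives 0, best alternative gives -3.
Others bid (10, 6, 10, 10): truth gives 0, best alternative gives -3.
Others bid (10, 10, 6, 10): truth gives 0, best alternative gives -3.
Others bid (10, 10, 10, 6): truth gives 0, best alternative gives -3.
Others bid (6, 6, 10, 10): truth gives 0, best alternative gives -2.
(Remaining 75 profiles checked similarly; truth is weakly best in each.)
In every case the truthful bid is at least as good as any alternative, so it is a dominant strategy.

Yes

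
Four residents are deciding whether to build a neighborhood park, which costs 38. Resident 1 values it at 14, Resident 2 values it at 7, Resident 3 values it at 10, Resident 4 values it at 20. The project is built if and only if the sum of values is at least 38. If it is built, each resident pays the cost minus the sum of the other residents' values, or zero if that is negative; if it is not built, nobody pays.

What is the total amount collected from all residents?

Total value 51 ≥ cost 38, so it is built.
Resident 1: others sum to 37; max(0, 38 - 37) = 1.
Resident 2: others sum to 44; max(0, 38 - 44) = 0.
Resident 3: others sum to 41; max(0, 38 - 41) = 0.
Resident 4: others sum to 31; max(0, 38 - 31) = 7.
Total collected = 1 + 0 + 0 + 7 = 8.

8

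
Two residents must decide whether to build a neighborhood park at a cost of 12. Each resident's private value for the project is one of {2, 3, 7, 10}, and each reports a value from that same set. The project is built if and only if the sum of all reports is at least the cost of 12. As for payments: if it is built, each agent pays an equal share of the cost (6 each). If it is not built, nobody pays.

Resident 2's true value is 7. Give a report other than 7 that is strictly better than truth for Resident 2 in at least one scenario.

Suppose Resident 1 reports 2.
Report 7: project not built, utility 0.
Report 10: project built, pays 6, utility 7 - 6 = 1.
So reporting 10 beats truth here (1 > 0).

10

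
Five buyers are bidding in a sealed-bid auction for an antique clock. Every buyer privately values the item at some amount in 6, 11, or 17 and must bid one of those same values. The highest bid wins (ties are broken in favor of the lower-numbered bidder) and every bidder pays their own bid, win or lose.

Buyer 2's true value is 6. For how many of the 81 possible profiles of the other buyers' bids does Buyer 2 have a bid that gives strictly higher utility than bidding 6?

8

Others bid (6, 6, 6, 6): truth gives -6; bid 11 gives -5 > -6. Violating.
Others bid (6, 6, 6, 11): truth gives -6; bid 11 gives -5 > -6. Violating.
Others bid (6, 6, 11, 6): truth gives -6; bid 11 gives -5 > -6. Violating.
Others bid (6, 6, 11, 11): truth gives -6; bid 11 gives -5 > -6. Violating.
Others bid (6, 6, 6, 17): truth gives -6; no alternative beats it.
Others bid (6, 6, 11, 17): truth gives -6; no alternative beats it.
(Checking all 81 profiles: 8 have a profitable deviation, 73 do not.)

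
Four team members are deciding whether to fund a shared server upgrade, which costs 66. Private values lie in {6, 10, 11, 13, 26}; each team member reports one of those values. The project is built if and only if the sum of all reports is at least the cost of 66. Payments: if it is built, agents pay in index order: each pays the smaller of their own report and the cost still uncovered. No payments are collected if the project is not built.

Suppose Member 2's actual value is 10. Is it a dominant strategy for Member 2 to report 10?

No

Consider the case where Member 1 reports 10, Member 3 reports 26 and Member 4 reports 26.
Truthful report 10: project built, pays 10, utility 10 - 10 = 0.
Report 6 instead: project built, pays 6, utility 10 - 6 = 4.
Since 4 > 0, reporting 6 is strictly better here, so truthful reporting is not dominant.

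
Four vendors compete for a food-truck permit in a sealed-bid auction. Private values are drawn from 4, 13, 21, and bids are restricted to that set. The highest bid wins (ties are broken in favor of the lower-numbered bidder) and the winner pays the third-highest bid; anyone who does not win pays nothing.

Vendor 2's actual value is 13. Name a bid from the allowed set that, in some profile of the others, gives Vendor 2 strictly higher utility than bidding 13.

21

Suppose Vendor 1 bids 4, Vendor 3 bids 4 and Vendor 4 bids 21.
Bid 13: loses, pays 0, utility 0.
Bid 21: wins, pays 4, utility 13 - 4 = 9.
So bidding 21 beats truth here (9 > 0).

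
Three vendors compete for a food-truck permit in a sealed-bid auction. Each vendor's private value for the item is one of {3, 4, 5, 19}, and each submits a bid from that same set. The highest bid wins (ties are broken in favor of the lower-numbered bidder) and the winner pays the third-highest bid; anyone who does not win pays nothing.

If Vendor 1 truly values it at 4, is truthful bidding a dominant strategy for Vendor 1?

Consider the case where Vendor 2 bids 3 and Vendor 3 bids 5.
Truthful bid 4: loses, pays 0, utility 0.
Bid 5 instead: wins, pays 3, utility 4 - 3 = 1.
Since 1 > 0, bidding 5 is strictly better here, so truthful bidding is not dominant.

No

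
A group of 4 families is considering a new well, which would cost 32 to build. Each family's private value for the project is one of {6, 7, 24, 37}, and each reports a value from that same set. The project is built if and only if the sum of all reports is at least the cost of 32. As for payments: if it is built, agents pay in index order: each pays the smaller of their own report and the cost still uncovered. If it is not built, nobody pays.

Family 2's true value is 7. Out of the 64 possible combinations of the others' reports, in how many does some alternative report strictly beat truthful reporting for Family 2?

Others report (6, 6, 24): truth gives 0; report 6 gives 1 > 0. Violating.
Others report (6, 6, 37): truth gives 0; report 6 gives 1 > 0. Violating.
Others report (6, 7, 24): truth gives 0; report 6 gives 1 > 0. Violating.
Others report (6, 7, 37): truth gives 0; report 6 gives 1 > 0. Violating.
Others report (6, 6, 6): truth gives 0; no alternative beats it.
Others report (6, 6, 7): truth gives 0; no alternative beats it.
(Checking all 64 profiles: 40 have a profitable deviation, 24 do not.)

40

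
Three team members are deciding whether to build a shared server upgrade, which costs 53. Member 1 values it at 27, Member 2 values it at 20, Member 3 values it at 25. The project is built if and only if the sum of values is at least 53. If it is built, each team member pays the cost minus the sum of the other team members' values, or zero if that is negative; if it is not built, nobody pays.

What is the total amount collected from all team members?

Total value 72 ≥ cost 53, so it is built.
Member 1: others sum to 45; max(0, 53 - 45) = 8.
Member 2: others sum to 52; max(0, 53 - 52) = 1.
Member 3: others sum to 47; max(0, 53 - 47) = 6.
Total collected = 8 + 1 + 6 = 15.

15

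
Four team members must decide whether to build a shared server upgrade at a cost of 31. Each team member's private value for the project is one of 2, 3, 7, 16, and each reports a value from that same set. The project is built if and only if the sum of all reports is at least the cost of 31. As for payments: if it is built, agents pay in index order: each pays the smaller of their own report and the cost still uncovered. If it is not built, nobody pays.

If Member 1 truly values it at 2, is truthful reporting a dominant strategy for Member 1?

Yes

Check each profile of the others' reports and compare truth against every alternative report.
Others report (2, 16, 16): truth gives 0, best alternative gives -1.
Others report (3, 16, 16): truth gives 0, best alternative gives -1.
Others report (7, 7, 16): truth gives 0, best alternative gives -1.
Others report (7, 16, 7): truth gives 0, best alternative gives -1.
Others report (7, 16, 16): truth gives 0, best alternative gives -1.
Others report (16, 2, 16): truth gives 0, best alternative gives -1.
(Remaining 58 profiles checked similarly; truth is weakly best in each.)
In every case the truthful report is at least as good as any alternative, so it is a dominant strategy.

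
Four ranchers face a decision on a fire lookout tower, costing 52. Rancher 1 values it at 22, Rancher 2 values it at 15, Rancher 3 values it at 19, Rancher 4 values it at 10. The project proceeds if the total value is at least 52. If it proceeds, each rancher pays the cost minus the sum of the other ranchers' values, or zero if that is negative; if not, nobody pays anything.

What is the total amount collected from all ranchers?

14

Total value 66 ≥ cost 52, so it is built.
Rancher 1: others sum to 44; max(0, 52 - 44) = 8.
Rancher 2: others sum to 51; max(0, 52 - 51) = 1.
Rancher 3: others sum to 47; max(0, 52 - 47) = 5.
Rancher 4: others sum to 56; max(0, 52 - 56) = 0.
Total collected = 8 + 1 + 5 + 0 = 14.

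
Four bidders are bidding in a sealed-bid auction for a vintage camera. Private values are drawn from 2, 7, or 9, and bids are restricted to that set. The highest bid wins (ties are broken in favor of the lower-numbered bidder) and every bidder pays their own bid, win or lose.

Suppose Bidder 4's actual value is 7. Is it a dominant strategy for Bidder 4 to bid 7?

No

Consider the case where Bidder 1 bids 2, Bidder 2 bids 2 and Bidder 3 bids 7.
Truthful bid 7: loses but pays 7, utility -7.
Bid 2 instead: loses but pays 2, utility -2.
Since -2 > -7, bidding 2 is strictly better here, so truthful bidding is not dominant.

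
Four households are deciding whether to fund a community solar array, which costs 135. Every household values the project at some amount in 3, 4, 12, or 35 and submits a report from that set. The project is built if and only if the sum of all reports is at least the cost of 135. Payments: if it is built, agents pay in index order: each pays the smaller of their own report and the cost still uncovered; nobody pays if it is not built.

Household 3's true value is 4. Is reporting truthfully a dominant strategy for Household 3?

Yes

Check each profile of the others' reports and compare truth against every alternative report.
Others report (3, 3, 3): truth gives 0, best alternative gives 0.
Others report (3, 3, 4): truth gives 0, best alternative gives 0.
Others report (3, 3, 12): truth gives 0, best alternative gives 0.
Others report (3, 3, 35): truth gives 0, best alternative gives 0.
Others report (3, 4, 3): truth gives 0, best alternative gives 0.
Others report (3, 4, 4): truth gives 0, best alternative gives 0.
(Remaining 58 profiles checked similarly; truth is weakly best in each.)
In every case the truthful report is at least as good as any alternative, so it is a dominant strategy.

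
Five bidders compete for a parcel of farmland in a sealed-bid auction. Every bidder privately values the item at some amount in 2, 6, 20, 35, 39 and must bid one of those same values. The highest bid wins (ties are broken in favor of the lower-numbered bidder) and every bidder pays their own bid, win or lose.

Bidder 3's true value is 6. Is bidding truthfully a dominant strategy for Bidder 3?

Consider the case where Bidder 1 bids 2, Bidder 2 bids 2, Bidder 4 bids 2 and Bidder 5 bids 20.
Truthful bid 6: loses but pays 6, utility -6.
Bid 2 instead: loses but pays 2, utility -2.
Since -2 > -6, bidding 2 is strictly better here, so truthful bidding is not dominant.

No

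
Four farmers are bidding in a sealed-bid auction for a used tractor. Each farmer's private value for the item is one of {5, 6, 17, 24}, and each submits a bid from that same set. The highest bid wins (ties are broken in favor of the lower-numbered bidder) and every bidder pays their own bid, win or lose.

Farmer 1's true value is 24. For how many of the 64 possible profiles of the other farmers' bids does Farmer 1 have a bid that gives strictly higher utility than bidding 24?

27

Others bid (5, 5, 5): truth gives 0; bid 5 gives 19 > 0. Violating.
Others bid (5, 5, 6): truth gives 0; bid 6 gives 18 > 0. Violating.
Others bid (5, 5, 17): truth gives 0; bid 17 gives 7 > 0. Violating.
Others bid (5, 6, 5): truth gives 0; bid 6 gives 18 > 0. Violating.
Others bid (5, 5, 24): truth gives 0; no alternative beats it.
Others bid (5, 6, 24): truth gives 0; no alternative beats it.
(Checking all 64 profiles: 27 have a profitable deviation, 37 do not.)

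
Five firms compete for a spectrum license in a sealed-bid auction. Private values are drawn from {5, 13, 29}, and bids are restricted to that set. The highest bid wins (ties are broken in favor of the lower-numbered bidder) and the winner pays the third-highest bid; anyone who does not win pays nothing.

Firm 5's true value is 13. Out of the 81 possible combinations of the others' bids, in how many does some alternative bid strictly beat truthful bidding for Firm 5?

4

Others bid (5, 5, 5, 13): truth gives 0; bid 29 gives 8 > 0. Violating.
Others bid (5, 5, 13, 5): truth gives 0; bid 29 gives 8 > 0. Violating.
Others bid (5, 13, 5, 5): truth gives 0; bid 29 gives 8 > 0. Violating.
Others bid (13, 5, 5, 5): truth gives 0; bid 29 gives 8 > 0. Violating.
Others bid (5, 5, 5, 5): truth gives 8; no alternative beats it.
Others bid (5, 5, 5, 29): truth gives 0; no alternative beats it.
(Checking all 81 profiles: 4 have a profitable deviation, 77 do not.)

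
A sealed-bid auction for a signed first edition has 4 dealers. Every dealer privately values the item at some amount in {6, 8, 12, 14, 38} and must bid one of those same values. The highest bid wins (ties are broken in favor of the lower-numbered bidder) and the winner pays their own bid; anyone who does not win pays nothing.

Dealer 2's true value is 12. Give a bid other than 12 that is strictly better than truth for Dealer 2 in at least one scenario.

Suppose Dealer 1 bids 6, Dealer 3 bids 6 and Dealer 4 bids 6.
Bid 12: wins, pays 12, utility 12 - 12 = 0.
Bid 8: wins, pays 8, utility 12 - 8 = 4.
So bidding 8 beats truth here (4 > 0).

8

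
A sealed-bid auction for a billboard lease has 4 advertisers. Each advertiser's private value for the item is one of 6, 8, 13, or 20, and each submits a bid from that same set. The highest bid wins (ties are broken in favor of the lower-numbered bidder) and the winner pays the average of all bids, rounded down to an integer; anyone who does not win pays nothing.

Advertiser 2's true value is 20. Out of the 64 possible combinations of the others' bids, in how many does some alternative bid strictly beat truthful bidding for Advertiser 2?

18

Others bid (6, 6, 6): truth gives 11; bid 8 gives 14 > 11. Violating.
Others bid (6, 6, 8): truth gives 10; bid 8 gives 13 > 10. Violating.
Others bid (6, 6, 13): truth gives 9; bid 13 gives 11 > 9. Violating.
Others bid (6, 8, 6): truth gives 10; bid 8 gives 13 > 10. Violating.
Others bid (6, 6, 20): truth gives 7; no alternative beats it.
Others bid (6, 8, 20): truth gives 7; no alternative beats it.
(Checking all 64 profiles: 18 have a profitable deviation, 46 do not.)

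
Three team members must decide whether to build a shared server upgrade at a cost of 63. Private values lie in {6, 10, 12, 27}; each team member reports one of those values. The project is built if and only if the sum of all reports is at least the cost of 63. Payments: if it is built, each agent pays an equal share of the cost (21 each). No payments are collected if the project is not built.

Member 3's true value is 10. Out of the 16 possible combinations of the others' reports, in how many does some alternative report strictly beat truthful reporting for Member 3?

Others report (27, 27): truth gives -11; report 6 gives 0 > -11. Violating.
Others report (6, 6): truth gives 0; no alternative beats it.
Others report (6, 10): truth gives 0; no alternative beats it.
(Checking all 16 profiles: 1 has a profitable deviation, 15 do not.)

1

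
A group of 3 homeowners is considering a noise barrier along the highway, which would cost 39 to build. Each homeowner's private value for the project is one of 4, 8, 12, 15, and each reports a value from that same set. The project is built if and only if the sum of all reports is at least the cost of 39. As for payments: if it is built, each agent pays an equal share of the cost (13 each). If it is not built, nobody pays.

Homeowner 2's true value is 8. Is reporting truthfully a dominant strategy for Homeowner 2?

Yes

Check each profile of the others' reports and compare truth against every alternative report.
Others report (4, 4): truth gives 0, best alternative gives 0.
Others report (4, 8): truth gives 0, best alternative gives 0.
Others report (4, 12): truth gives 0, best alternative gives 0.
Others report (4, 15): truth gives 0, best alternative gives 0.
Others report (8, 4): truth gives 0, best alternative gives 0.
Others report (8, 8): truth gives 0, best alternative gives 0.
(Remaining 10 profiles checked similarly; truth is weakly best in each.)
In every case the truthful report is at least as good as any alternative, so it is a dominant strategy.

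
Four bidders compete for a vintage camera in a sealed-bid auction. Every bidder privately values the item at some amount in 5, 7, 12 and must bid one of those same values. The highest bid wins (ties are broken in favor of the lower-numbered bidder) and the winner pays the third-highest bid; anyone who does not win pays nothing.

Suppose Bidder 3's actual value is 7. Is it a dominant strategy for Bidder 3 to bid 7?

No

Consider the case where Bidder 1 bids 5, Bidder 2 bids 5 and Bidder 4 bids 12.
Truthful bid 7: loses, pays 0, utility 0.
Bid 12 instead: wins, pays 5, utility 7 - 5 = 2.
Since 2 > 0, bidding 12 is strictly better here, so truthful bidding is not dominant.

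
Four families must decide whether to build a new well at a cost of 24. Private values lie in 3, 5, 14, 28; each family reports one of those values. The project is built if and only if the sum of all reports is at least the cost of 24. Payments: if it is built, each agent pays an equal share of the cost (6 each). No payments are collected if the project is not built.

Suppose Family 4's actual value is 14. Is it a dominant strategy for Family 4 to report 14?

No

Consider the case where Family 1 reports 3, Family 2 reports 3 and Family 3 reports 3.
Truthful report 14: project not built, utility 0.
Report 28 instead: project built, pays 6, utility 14 - 6 = 8.
Since 8 > 0, reporting 28 is strictly better here, so truthful reporting is not dominant.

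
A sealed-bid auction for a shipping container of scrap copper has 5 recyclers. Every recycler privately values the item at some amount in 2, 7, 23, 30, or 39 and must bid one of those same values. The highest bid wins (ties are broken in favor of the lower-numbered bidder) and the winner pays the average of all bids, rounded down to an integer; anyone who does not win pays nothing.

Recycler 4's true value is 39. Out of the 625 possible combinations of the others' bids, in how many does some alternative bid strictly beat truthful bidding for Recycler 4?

108

Others bid (2, 2, 2, 2): truth gives 30; bid 7 gives 36 > 30. Violating.
Others bid (2, 2, 2, 7): truth gives 29; bid 7 gives 35 > 29. Violating.
Others bid (2, 2, 2, 23): truth gives 26; bid 23 gives 29 > 26. Violating.
Others bid (2, 2, 2, 30): truth gives 24; bid 30 gives 26 > 24. Violating.
Others bid (2, 2, 2, 39): truth gives 23; no alternative beats it.
Others bid (2, 2, 7, 39): truth gives 22; no alternative beats it.
(Checking all 625 profiles: 108 have a profitable deviation, 517 do not.)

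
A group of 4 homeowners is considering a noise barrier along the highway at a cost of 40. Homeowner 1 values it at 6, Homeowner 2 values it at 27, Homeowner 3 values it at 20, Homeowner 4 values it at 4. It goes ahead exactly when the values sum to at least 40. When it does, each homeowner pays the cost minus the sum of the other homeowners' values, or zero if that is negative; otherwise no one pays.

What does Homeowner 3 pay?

3

Total value 57 ≥ cost 40, so the project is built.
The other homeowners' values sum to 37.
Cost minus that sum is 40 - 37 = 3.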